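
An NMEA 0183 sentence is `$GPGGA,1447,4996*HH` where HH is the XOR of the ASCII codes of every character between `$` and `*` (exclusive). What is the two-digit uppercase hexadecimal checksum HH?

52

XOR the ASCII codes of the payload characters:
  'G' = 0x47 → acc = 0x47
  'P' = 0x50 → acc = 0x17
  'G' = 0x47 → acc = 0x50
  'G' = 0x47 → acc = 0x17
  'A' = 0x41 → acc = 0x56
  ',' = 0x2C → acc = 0x7A
  '1' = 0x31 → acc = 0x4B
  '4' = 0x34 → acc = 0x7F
  '4' = 0x34 → acc = 0x4B
  '7' = 0x37 → acc = 0x7C
  ',' = 0x2C → acc = 0x50
  '4' = 0x34 → acc = 0x64
  '9' = 0x39 → acc = 0x5D
  '9' = 0x39 → acc = 0x64
  '6' = 0x36 → acc = 0x52
Checksum = 0x52.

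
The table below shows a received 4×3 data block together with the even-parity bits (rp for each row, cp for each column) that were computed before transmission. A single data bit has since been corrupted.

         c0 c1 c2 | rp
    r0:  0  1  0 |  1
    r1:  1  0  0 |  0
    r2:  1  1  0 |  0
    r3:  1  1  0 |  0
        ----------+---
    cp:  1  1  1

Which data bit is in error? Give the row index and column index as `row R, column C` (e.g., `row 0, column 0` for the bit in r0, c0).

Recompute each row's even parity and compare to rp:
  r0: data parity 1, sent rp 1 → ok
  r1: data parity 1, sent rp 0 → mismatch
  r2: data parity 0, sent rp 0 → ok
  r3: data parity 0, sent rp 0 → ok
Recompute each column's even parity and compare to cp:
  c0: data parity 1, sent cp 1 → ok
  c1: data parity 1, sent cp 1 → ok
  c2: data parity 0, sent cp 1 → mismatch
Exactly one row (r1) and one column (c2) fail → the flipped bit is at their intersection.

row 1, column 2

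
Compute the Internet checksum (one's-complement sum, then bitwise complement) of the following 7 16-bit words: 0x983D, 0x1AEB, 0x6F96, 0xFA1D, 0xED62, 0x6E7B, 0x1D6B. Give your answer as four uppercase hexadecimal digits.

One's-complement addition (fold any carry out of bit 15 back into bit 0):
  0x983D + 0x1AEB = 0x0B328
  0xB328 + 0x6F96 = 0x122BE → wrap carry → 0x22BF
  0x22BF + 0xFA1D = 0x11CDC → wrap carry → 0x1CDD
  0x1CDD + 0xED62 = 0x10A3F → wrap carry → 0x0A40
  0x0A40 + 0x6E7B = 0x078BB
  0x78BB + 0x1D6B = 0x09626
One's-complement sum = 0x9626.
Checksum = ~0x9626 & 0xFFFF = 0x69D9.

69D9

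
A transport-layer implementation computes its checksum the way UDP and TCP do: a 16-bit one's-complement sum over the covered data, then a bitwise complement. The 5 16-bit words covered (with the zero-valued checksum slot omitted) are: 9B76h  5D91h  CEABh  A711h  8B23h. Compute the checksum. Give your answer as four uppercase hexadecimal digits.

One's-complement addition (fold any carry out of bit 15 back into bit 0):
  0x9B76 + 0x5D91 = 0x0F907
  0xF907 + 0xCEAB = 0x1C7B2 → wrap carry → 0xC7B3
  0xC7B3 + 0xA711 = 0x16EC4 → wrap carry → 0x6EC5
  0x6EC5 + 0x8B23 = 0x0F9E8
One's-complement sum = 0xF9E8.
Checksum = ~0xF9E8 & 0xFFFF = 0x0617.

0617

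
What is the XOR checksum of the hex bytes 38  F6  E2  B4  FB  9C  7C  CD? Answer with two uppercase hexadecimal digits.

4E

XOR the bytes together:
  start with 0x38
  0x38 ⊕ 0xF6 = 0xCE
  0xCE ⊕ 0xE2 = 0x2C
  0x2C ⊕ 0xB4 = 0x98
  0x98 ⊕ 0xFB = 0x63
  0x63 ⊕ 0x9C = 0xFF
  0xFF ⊕ 0x7C = 0x83
  0x83 ⊕ 0xCD = 0x4E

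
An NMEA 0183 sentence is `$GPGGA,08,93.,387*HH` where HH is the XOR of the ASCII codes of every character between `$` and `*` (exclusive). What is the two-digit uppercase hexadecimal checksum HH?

6A

XOR the ASCII codes of the payload characters:
  'G' = 0x47 → acc = 0x47
  'P' = 0x50 → acc = 0x17
  'G' = 0x47 → acc = 0x50
  'G' = 0x47 → acc = 0x17
  'A' = 0x41 → acc = 0x56
  ',' = 0x2C → acc = 0x7A
  '0' = 0x30 → acc = 0x4A
  '8' = 0x38 → acc = 0x72
  ',' = 0x2C → acc = 0x5E
  '9' = 0x39 → acc = 0x67
  '3' = 0x33 → acc = 0x54
  '.' = 0x2E → acc = 0x7A
  ',' = 0x2C → acc = 0x56
  '3' = 0x33 → acc = 0x65
  '8' = 0x38 → acc = 0x5D
  '7' = 0x37 → acc = 0x6A
Checksum = 0x6A.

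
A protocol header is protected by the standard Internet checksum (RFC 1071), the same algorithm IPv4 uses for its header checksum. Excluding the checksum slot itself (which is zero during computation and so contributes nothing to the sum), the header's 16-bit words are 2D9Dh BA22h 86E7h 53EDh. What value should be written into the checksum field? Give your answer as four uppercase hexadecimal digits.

3D6B

One's-complement addition (fold any carry out of bit 15 back into bit 0):
  0x2D9D + 0xBA22 = 0x0E7BF
  0xE7BF + 0x86E7 = 0x16EA6 → wrap carry → 0x6EA7
  0x6EA7 + 0x53ED = 0x0C294
One's-complement sum = 0xC294.
Checksum = ~0xC294 & 0xFFFF = 0x3D6B.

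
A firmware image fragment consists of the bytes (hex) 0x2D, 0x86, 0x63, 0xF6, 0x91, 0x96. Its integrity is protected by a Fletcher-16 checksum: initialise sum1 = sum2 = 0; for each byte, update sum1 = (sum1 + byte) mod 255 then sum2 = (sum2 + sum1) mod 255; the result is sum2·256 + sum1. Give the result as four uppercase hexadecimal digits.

DB36

Running sums (mod 255):
  after byte 0 (0x2D): sum1=45, sum2=45
  after byte 1 (0x86): sum1=179, sum2=224
  after byte 2 (0x63): sum1=23, sum2=247
  after byte 3 (0xF6): sum1=14, sum2=6
  after byte 4 (0x91): sum1=159, sum2=165
  after byte 5 (0x96): sum1=54, sum2=219
Checksum = sum2·256 + sum1 = 219·256 + 54 = 56118 = 0xDB36.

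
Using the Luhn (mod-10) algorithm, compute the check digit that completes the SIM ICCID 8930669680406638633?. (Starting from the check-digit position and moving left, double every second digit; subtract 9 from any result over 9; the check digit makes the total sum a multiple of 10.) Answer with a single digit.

4

Partial digits right→left: 3 3 6 8 3 6 6 0 4 0 8 6 9 6 6 0 3 9 8
Double every second digit counting from the check-digit position (so the 1st, 3rd, 5th, ... of the partial from the right).
  doubled (with −9 where >9): 6 3 6 3 8 7 9 3 6 7 → sum 58
  kept as-is: 3 8 6 0 0 6 6 0 9 → sum 38
Total = 58 + 38 = 96.
Check digit = (10 − (96 mod 10)) mod 10 = 4.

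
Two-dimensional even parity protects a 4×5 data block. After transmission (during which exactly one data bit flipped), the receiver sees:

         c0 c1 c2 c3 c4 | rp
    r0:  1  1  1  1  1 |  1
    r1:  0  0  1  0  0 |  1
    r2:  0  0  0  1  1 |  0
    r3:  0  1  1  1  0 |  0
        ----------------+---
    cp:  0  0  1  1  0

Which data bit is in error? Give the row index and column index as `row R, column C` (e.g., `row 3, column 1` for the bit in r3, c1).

Recompute each row's even parity and compare to rp:
  r0: data parity 1, sent rp 1 → ok
  r1: data parity 1, sent rp 1 → ok
  r2: data parity 0, sent rp 0 → ok
  r3: data parity 1, sent rp 0 → mismatch
Recompute each column's even parity and compare to cp:
  c0: data parity 1, sent cp 0 → mismatch
  c1: data parity 0, sent cp 0 → ok
  c2: data parity 1, sent cp 1 → ok
  c3: data parity 1, sent cp 1 → ok
  c4: data parity 0, sent cp 0 → ok
Exactly one row (r3) and one column (c0) fail → the flipped bit is at their intersection.

row 3, column 0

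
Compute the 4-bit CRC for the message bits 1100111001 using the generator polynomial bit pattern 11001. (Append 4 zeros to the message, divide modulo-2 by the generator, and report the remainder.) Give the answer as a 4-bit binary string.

Append 4 zeros: 11001110010000. Divide by 11001 (XOR where the leading bit is 1):
  pos 0: 11001 XOR 11001 = 00000
  pos 5: 11001 XOR 11001 = 00000
Remainder (last 4 bits) = 0000. This is the CRC / FCS.

0000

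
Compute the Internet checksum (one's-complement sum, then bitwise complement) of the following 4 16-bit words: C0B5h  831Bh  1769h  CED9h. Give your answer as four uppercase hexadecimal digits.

One's-complement addition (fold any carry out of bit 15 back into bit 0):
  0xC0B5 + 0x831B = 0x143D0 → wrap carry → 0x43D1
  0x43D1 + 0x1769 = 0x05B3A
  0x5B3A + 0xCED9 = 0x12A13 → wrap carry → 0x2A14
One's-complement sum = 0x2A14.
Checksum = ~0x2A14 & 0xFFFF = 0xD5EB.

D5EB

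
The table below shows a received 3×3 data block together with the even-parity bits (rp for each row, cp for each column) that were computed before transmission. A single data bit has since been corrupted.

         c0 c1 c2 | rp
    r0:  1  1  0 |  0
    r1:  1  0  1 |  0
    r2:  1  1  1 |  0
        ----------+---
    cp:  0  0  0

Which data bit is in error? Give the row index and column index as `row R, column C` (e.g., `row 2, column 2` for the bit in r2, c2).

row 2, column 0

Recompute each row's even parity and compare to rp:
  r0: data parity 0, sent rp 0 → ok
  r1: data parity 0, sent rp 0 → ok
  r2: data parity 1, sent rp 0 → mismatch
Recompute each column's even parity and compare to cp:
  c0: data parity 1, sent cp 0 → mismatch
  c1: data parity 0, sent cp 0 → ok
  c2: data parity 0, sent cp 0 → ok
Exactly one row (r2) and one column (c0) fail → the flipped bit is at their intersection.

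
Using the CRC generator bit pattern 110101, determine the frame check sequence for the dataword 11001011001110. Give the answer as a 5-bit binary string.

00110

Append 5 zeros: 1100101100111000000. Divide by 110101 (XOR where the leading bit is 1):
  pos 0: 110010 XOR 110101 = 000111
  pos 3: 111110 XOR 110101 = 001011
  pos 5: 101101 XOR 110101 = 011000
  pos 6: 110001 XOR 110101 = 000100
  pos 9: 100100 XOR 110101 = 010001
  pos 10: 100010 XOR 110101 = 010111
  pos 11: 101110 XOR 110101 = 011011
  pos 12: 110110 XOR 110101 = 000011
Remainder (last 5 bits) = 00110. This is the CRC / FCS.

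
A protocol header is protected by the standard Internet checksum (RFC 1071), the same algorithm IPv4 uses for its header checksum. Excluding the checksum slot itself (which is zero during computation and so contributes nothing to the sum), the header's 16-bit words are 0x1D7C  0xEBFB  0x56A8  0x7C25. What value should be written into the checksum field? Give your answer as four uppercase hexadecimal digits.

23BA

One's-complement addition (fold any carry out of bit 15 back into bit 0):
  0x1D7C + 0xEBFB = 0x10977 → wrap carry → 0x0978
  0x0978 + 0x56A8 = 0x06020
  0x6020 + 0x7C25 = 0x0DC45
One's-complement sum = 0xDC45.
Checksum = ~0xDC45 & 0xFFFF = 0x23BA.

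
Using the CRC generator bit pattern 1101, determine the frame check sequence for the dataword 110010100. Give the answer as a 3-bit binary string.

000

Append 3 zeros: 110010100000. Divide by 1101 (XOR where the leading bit is 1):
  pos 0: 1100 XOR 1101 = 0001
  pos 3: 1101 XOR 1101 = 0000
Remainder (last 3 bits) = 000. This is the CRC / FCS.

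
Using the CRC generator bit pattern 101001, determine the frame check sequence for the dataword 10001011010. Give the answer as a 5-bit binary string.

Append 5 zeros: 1000101101000000. Divide by 101001 (XOR where the leading bit is 1):
  pos 0: 100010 XOR 101001 = 001011
  pos 2: 101111 XOR 101001 = 000110
  pos 5: 110010 XOR 101001 = 011011
  pos 6: 110110 XOR 101001 = 011111
  pos 7: 111110 XOR 101001 = 010111
  pos 8: 101110 XOR 101001 = 000111
Remainder (last 5 bits) = 11100. This is the CRC / FCS.

11100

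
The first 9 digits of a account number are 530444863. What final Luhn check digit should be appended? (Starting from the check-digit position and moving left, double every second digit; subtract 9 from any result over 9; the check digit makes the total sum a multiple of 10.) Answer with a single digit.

1

Partial digits right→left: 3 6 8 4 4 4 0 3 5
Double every second digit counting from the check-digit position (so the 1st, 3rd, 5th, ... of the partial from the right).
  doubled (with −9 where >9): 6 7 8 0 1 → sum 22
  kept as-is: 6 4 4 3 → sum 17
Total = 22 + 17 = 39.
Check digit = (10 − (39 mod 10)) mod 10 = 1.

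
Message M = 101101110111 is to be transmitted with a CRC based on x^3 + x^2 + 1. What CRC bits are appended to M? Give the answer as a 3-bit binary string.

Append 3 zeros: 101101110111000. Divide by 1101 (XOR where the leading bit is 1):
  pos 0: 1011 XOR 1101 = 0110
  pos 1: 1100 XOR 1101 = 0001
  pos 4: 1111 XOR 1101 = 0010
  pos 6: 1001 XOR 1101 = 0100
  pos 7: 1001 XOR 1101 = 0100
  pos 8: 1001 XOR 1101 = 0100
  pos 9: 1000 XOR 1101 = 0101
  pos 10: 1010 XOR 1101 = 0111
  pos 11: 1110 XOR 1101 = 0011
Remainder (last 3 bits) = 011. This is the CRC / FCS.

011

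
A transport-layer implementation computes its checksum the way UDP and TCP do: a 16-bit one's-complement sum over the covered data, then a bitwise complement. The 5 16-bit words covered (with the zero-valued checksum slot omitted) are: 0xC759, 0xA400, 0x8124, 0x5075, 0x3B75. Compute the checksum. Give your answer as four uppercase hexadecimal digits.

8796

One's-complement addition (fold any carry out of bit 15 back into bit 0):
  0xC759 + 0xA400 = 0x16B59 → wrap carry → 0x6B5A
  0x6B5A + 0x8124 = 0x0EC7E
  0xEC7E + 0x5075 = 0x13CF3 → wrap carry → 0x3CF4
  0x3CF4 + 0x3B75 = 0x07869
One's-complement sum = 0x7869.
Checksum = ~0x7869 & 0xFFFF = 0x8796.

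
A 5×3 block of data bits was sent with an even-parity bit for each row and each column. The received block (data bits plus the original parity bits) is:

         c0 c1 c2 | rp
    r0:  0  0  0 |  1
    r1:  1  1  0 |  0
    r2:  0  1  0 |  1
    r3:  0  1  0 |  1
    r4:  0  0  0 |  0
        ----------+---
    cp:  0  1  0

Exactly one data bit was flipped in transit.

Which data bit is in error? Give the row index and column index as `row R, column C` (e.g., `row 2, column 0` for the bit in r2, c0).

Recompute each row's even parity and compare to rp:
  r0: data parity 0, sent rp 1 → mismatch
  r1: data parity 0, sent rp 0 → ok
  r2: data parity 1, sent rp 1 → ok
  r3: data parity 1, sent rp 1 → ok
  r4: data parity 0, sent rp 0 → ok
Recompute each column's even parity and compare to cp:
  c0: data parity 1, sent cp 0 → mismatch
  c1: data parity 1, sent cp 1 → ok
  c2: data parity 0, sent cp 0 → ok
Exactly one row (r0) and one column (c0) fail → the flipped bit is at their intersection.

row 0, column 0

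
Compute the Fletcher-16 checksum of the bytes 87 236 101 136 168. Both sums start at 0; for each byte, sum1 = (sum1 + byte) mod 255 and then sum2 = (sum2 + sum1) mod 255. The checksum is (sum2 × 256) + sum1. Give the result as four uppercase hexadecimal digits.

52DA

Running sums (mod 255):
  after byte 0 (87): sum1=87, sum2=87
  after byte 1 (236): sum1=68, sum2=155
  after byte 2 (101): sum1=169, sum2=69
  after byte 3 (136): sum1=50, sum2=119
  after byte 4 (168): sum1=218, sum2=82
Checksum = sum2·256 + sum1 = 82·256 + 218 = 21210 = 0x52DA.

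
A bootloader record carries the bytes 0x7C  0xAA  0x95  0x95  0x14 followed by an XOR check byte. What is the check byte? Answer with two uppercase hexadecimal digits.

XOR the bytes together:
  start with 0x7C
  0x7C ⊕ 0xAA = 0xD6
  0xD6 ⊕ 0x95 = 0x43
  0x43 ⊕ 0x95 = 0xD6
  0xD6 ⊕ 0x14 = 0xC2

C2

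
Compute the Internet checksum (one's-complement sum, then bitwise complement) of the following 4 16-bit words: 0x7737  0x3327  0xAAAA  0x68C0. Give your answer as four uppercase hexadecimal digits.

One's-complement addition (fold any carry out of bit 15 back into bit 0):
  0x7737 + 0x3327 = 0x0AA5E
  0xAA5E + 0xAAAA = 0x15508 → wrap carry → 0x5509
  0x5509 + 0x68C0 = 0x0BDC9
One's-complement sum = 0xBDC9.
Checksum = ~0xBDC9 & 0xFFFF = 0x4236.

4236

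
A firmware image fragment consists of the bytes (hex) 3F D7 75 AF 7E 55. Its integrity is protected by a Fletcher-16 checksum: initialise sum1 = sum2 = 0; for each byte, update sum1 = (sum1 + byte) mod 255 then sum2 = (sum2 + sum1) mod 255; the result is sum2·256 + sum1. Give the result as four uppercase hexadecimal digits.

Running sums (mod 255):
  after byte 0 (3F): sum1=63, sum2=63
  after byte 1 (D7): sum1=23, sum2=86
  after byte 2 (75): sum1=140, sum2=226
  after byte 3 (AF): sum1=60, sum2=31
  after byte 4 (7E): sum1=186, sum2=217
  after byte 5 (55): sum1=16, sum2=233
Checksum = sum2·256 + sum1 = 233·256 + 16 = 59664 = 0xE910.

E910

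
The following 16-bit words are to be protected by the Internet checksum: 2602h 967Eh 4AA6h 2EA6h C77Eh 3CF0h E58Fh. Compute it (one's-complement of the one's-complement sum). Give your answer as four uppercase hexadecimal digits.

One's-complement addition (fold any carry out of bit 15 back into bit 0):
  0x2602 + 0x967E = 0x0BC80
  0xBC80 + 0x4AA6 = 0x10726 → wrap carry → 0x0727
  0x0727 + 0x2EA6 = 0x035CD
  0x35CD + 0xC77E = 0x0FD4B
  0xFD4B + 0x3CF0 = 0x13A3B → wrap carry → 0x3A3C
  0x3A3C + 0xE58F = 0x11FCB → wrap carry → 0x1FCC
One's-complement sum = 0x1FCC.
Checksum = ~0x1FCC & 0xFFFF = 0xE033.

E033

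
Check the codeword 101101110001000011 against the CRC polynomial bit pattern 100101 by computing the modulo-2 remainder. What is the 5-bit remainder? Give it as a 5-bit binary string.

00000

Modulo-2 division of 101101110001000011 by 100101:
  pos 0: 101101 XOR 100101 = 001000
  pos 2: 100011 XOR 100101 = 000110
  pos 5: 110000 XOR 100101 = 010101
  pos 6: 101011 XOR 100101 = 001110
  pos 8: 111000 XOR 100101 = 011101
  pos 9: 111010 XOR 100101 = 011111
  pos 10: 111110 XOR 100101 = 011011
  pos 11: 110111 XOR 100101 = 010010
  pos 12: 100101 XOR 100101 = 000000
Remainder = 00000 (zero — the frame passes the CRC check).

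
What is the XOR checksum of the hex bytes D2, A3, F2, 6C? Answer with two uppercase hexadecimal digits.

XOR the bytes together:
  start with 0xD2
  0xD2 ⊕ 0xA3 = 0x71
  0x71 ⊕ 0xF2 = 0x83
  0x83 ⊕ 0x6C = 0xEF

EF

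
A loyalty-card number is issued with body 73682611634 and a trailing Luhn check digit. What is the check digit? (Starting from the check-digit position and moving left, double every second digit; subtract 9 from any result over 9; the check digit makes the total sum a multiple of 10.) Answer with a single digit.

Partial digits right→left: 4 3 6 1 1 6 2 8 6 3 7
Double every second digit counting from the check-digit position (so the 1st, 3rd, 5th, ... of the partial from the right).
  doubled (with −9 where >9): 8 3 2 4 3 5 → sum 25
  kept as-is: 3 1 6 8 3 → sum 21
Total = 25 + 21 = 46.
Check digit = (10 − (46 mod 10)) mod 10 = 4.

4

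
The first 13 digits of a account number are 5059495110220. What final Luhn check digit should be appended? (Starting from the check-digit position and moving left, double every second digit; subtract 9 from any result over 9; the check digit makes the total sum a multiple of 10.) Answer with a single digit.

Partial digits right→left: 0 2 2 0 1 1 5 9 4 9 5 0 5
Double every second digit counting from the check-digit position (so the 1st, 3rd, 5th, ... of the partial from the right).
  doubled (with −9 where >9): 0 4 2 1 8 1 1 → sum 17
  kept as-is: 2 0 1 9 9 0 → sum 21
Total = 17 + 21 = 38.
Check digit = (10 − (38 mod 10)) mod 10 = 2.

2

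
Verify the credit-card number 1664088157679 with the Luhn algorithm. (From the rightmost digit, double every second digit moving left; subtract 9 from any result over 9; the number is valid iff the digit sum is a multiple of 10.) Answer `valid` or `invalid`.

From the right, keep odd positions and double even positions (subtract 9 from any doubled value over 9):
  doubled (positions 2,4,...): 5 5 2 7 8 3 → sum 30
  kept (positions 1,3,...): 9 6 5 8 0 6 1 → sum 35
Total = 65.
65 mod 10 = 5, so the number is invalid.

invalid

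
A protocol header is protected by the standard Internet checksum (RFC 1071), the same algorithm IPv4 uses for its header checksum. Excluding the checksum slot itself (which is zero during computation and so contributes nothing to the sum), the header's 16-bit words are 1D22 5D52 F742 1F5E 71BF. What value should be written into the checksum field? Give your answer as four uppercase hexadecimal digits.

FD2A

One's-complement addition (fold any carry out of bit 15 back into bit 0):
  0x1D22 + 0x5D52 = 0x07A74
  0x7A74 + 0xF742 = 0x171B6 → wrap carry → 0x71B7
  0x71B7 + 0x1F5E = 0x09115
  0x9115 + 0x71BF = 0x102D4 → wrap carry → 0x02D5
One's-complement sum = 0x02D5.
Checksum = ~0x02D5 & 0xFFFF = 0xFD2A.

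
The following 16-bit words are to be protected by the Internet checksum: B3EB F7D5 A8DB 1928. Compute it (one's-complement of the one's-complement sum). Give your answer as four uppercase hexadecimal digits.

923A

One's-complement addition (fold any carry out of bit 15 back into bit 0):
  0xB3EB + 0xF7D5 = 0x1ABC0 → wrap carry → 0xABC1
  0xABC1 + 0xA8DB = 0x1549C → wrap carry → 0x549D
  0x549D + 0x1928 = 0x06DC5
One's-complement sum = 0x6DC5.
Checksum = ~0x6DC5 & 0xFFFF = 0x923A.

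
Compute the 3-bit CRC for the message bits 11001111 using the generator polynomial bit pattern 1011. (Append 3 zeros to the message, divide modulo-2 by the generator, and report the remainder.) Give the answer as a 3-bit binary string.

000

Append 3 zeros: 11001111000. Divide by 1011 (XOR where the leading bit is 1):
  pos 0: 1100 XOR 1011 = 0111
  pos 1: 1111 XOR 1011 = 0100
  pos 2: 1001 XOR 1011 = 0010
  pos 4: 1011 XOR 1011 = 0000
Remainder (last 3 bits) = 000. This is the CRC / FCS.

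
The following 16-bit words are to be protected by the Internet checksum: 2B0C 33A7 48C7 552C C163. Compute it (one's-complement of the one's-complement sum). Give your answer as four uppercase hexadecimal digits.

One's-complement addition (fold any carry out of bit 15 back into bit 0):
  0x2B0C + 0x33A7 = 0x05EB3
  0x5EB3 + 0x48C7 = 0x0A77A
  0xA77A + 0x552C = 0x0FCA6
  0xFCA6 + 0xC163 = 0x1BE09 → wrap carry → 0xBE0A
One's-complement sum = 0xBE0A.
Checksum = ~0xBE0A & 0xFFFF = 0x41F5.

41F5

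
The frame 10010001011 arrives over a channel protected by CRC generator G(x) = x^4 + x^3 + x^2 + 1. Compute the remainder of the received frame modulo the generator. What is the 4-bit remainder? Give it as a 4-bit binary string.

0010

Modulo-2 division of 10010001011 by 11101:
  pos 0: 10010 XOR 11101 = 01111
  pos 1: 11110 XOR 11101 = 00011
  pos 4: 11010 XOR 11101 = 00111
  pos 6: 11111 XOR 11101 = 00010
Remainder = 0010 (nonzero — an error is detected).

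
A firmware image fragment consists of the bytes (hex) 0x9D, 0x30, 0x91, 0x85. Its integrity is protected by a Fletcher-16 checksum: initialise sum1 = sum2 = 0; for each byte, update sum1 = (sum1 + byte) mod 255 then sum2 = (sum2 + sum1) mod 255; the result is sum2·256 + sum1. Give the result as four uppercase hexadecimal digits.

AFE4

Running sums (mod 255):
  after byte 0 (0x9D): sum1=157, sum2=157
  after byte 1 (0x30): sum1=205, sum2=107
  after byte 2 (0x91): sum1=95, sum2=202
  after byte 3 (0x85): sum1=228, sum2=175
Checksum = sum2·256 + sum1 = 175·256 + 228 = 45028 = 0xAFE4.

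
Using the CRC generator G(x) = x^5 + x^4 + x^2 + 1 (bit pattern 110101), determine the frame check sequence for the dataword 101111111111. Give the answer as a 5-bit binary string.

Append 5 zeros: 10111111111100000. Divide by 110101 (XOR where the leading bit is 1):
  pos 0: 101111 XOR 110101 = 011010
  pos 1: 110101 XOR 110101 = 000000
  pos 7: 111110 XOR 110101 = 001011
  pos 9: 101100 XOR 110101 = 011001
  pos 10: 110010 XOR 110101 = 000111
Remainder (last 5 bits) = 01110. This is the CRC / FCS.

01110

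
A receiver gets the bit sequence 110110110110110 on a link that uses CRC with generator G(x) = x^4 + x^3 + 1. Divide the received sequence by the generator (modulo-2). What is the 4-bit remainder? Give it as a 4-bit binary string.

Modulo-2 division of 110110110110110 by 11001:
  pos 0: 11011 XOR 11001 = 00010
  pos 3: 10011 XOR 11001 = 01010
  pos 4: 10100 XOR 11001 = 01101
  pos 5: 11011 XOR 11001 = 00010
  pos 8: 10101 XOR 11001 = 01100
  pos 9: 11001 XOR 11001 = 00000
Remainder = 0000 (zero — the frame passes the CRC check).

0000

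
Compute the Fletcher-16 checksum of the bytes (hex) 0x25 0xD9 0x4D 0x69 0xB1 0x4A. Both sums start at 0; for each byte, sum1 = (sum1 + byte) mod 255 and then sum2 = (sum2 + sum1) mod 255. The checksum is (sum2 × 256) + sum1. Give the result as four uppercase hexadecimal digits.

Running sums (mod 255):
  after byte 0 (0x25): sum1=37, sum2=37
  after byte 1 (0xD9): sum1=254, sum2=36
  after byte 2 (0x4D): sum1=76, sum2=112
  after byte 3 (0x69): sum1=181, sum2=38
  after byte 4 (0xB1): sum1=103, sum2=141
  after byte 5 (0x4A): sum1=177, sum2=63
Checksum = sum2·256 + sum1 = 63·256 + 177 = 16305 = 0x3FB1.

3FB1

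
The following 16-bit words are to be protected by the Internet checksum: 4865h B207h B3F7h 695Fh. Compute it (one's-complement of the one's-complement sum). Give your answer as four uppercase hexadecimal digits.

One's-complement addition (fold any carry out of bit 15 back into bit 0):
  0x4865 + 0xB207 = 0x0FA6C
  0xFA6C + 0xB3F7 = 0x1AE63 → wrap carry → 0xAE64
  0xAE64 + 0x695F = 0x117C3 → wrap carry → 0x17C4
One's-complement sum = 0x17C4.
Checksum = ~0x17C4 & 0xFFFF = 0xE83B.

E83B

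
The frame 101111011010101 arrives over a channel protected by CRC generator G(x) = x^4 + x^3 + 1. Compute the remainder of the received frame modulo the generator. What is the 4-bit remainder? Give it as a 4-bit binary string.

1001

Modulo-2 division of 101111011010101 by 11001:
  pos 0: 10111 XOR 11001 = 01110
  pos 1: 11101 XOR 11001 = 00100
  pos 3: 10001 XOR 11001 = 01000
  pos 4: 10001 XOR 11001 = 01000
  pos 5: 10000 XOR 11001 = 01001
  pos 6: 10011 XOR 11001 = 01010
  pos 7: 10100 XOR 11001 = 01101
  pos 8: 11011 XOR 11001 = 00010
Remainder = 1001 (nonzero — an error is detected).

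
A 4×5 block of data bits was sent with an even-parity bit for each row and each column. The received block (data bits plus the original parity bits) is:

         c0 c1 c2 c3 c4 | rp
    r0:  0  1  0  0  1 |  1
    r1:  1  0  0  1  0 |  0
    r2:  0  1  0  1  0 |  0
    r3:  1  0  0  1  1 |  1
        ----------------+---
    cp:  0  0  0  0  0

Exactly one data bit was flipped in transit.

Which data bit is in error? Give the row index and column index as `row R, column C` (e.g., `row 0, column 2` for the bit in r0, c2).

row 0, column 3

Recompute each row's even parity and compare to rp:
  r0: data parity 0, sent rp 1 → mismatch
  r1: data parity 0, sent rp 0 → ok
  r2: data parity 0, sent rp 0 → ok
  r3: data parity 1, sent rp 1 → ok
Recompute each column's even parity and compare to cp:
  c0: data parity 0, sent cp 0 → ok
  c1: data parity 0, sent cp 0 → ok
  c2: data parity 0, sent cp 0 → ok
  c3: data parity 1, sent cp 0 → mismatch
  c4: data parity 0, sent cp 0 → ok
Exactly one row (r0) and one column (c3) fail → the flipped bit is at their intersection.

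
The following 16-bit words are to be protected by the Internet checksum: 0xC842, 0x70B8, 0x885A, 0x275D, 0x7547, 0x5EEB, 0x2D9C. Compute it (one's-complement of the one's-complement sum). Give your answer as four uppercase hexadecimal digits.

157E

One's-complement addition (fold any carry out of bit 15 back into bit 0):
  0xC842 + 0x70B8 = 0x138FA → wrap carry → 0x38FB
  0x38FB + 0x885A = 0x0C155
  0xC155 + 0x275D = 0x0E8B2
  0xE8B2 + 0x7547 = 0x15DF9 → wrap carry → 0x5DFA
  0x5DFA + 0x5EEB = 0x0BCE5
  0xBCE5 + 0x2D9C = 0x0EA81
One's-complement sum = 0xEA81.
Checksum = ~0xEA81 & 0xFFFF = 0x157E.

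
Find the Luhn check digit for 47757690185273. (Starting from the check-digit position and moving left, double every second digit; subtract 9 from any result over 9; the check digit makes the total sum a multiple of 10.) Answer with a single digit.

Partial digits right→left: 3 7 2 5 8 1 0 9 6 7 5 7 7 4
Double every second digit counting from the check-digit position (so the 1st, 3rd, 5th, ... of the partial from the right).
  doubled (with −9 where >9): 6 4 7 0 3 1 5 → sum 26
  kept as-is: 7 5 1 9 7 7 4 → sum 40
Total = 26 + 40 = 66.
Check digit = (10 − (66 mod 10)) mod 10 = 4.

4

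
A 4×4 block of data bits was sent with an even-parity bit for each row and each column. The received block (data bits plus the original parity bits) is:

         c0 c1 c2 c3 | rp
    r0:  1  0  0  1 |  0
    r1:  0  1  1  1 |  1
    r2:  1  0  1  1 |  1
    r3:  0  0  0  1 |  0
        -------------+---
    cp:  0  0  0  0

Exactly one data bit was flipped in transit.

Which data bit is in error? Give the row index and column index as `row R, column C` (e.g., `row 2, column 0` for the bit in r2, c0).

Recompute each row's even parity and compare to rp:
  r0: data parity 0, sent rp 0 → ok
  r1: data parity 1, sent rp 1 → ok
  r2: data parity 1, sent rp 1 → ok
  r3: data parity 1, sent rp 0 → mismatch
Recompute each column's even parity and compare to cp:
  c0: data parity 0, sent cp 0 → ok
  c1: data parity 1, sent cp 0 → mismatch
  c2: data parity 0, sent cp 0 → ok
  c3: data parity 0, sent cp 0 → ok
Exactly one row (r3) and one column (c1) fail → the flipped bit is at their intersection.

row 3, column 1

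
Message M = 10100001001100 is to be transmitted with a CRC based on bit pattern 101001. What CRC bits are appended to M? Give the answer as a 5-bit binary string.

Append 5 zeros: 1010000100110000000. Divide by 101001 (XOR where the leading bit is 1):
  pos 0: 101000 XOR 101001 = 000001
  pos 5: 101001 XOR 101001 = 000000
  pos 11: 100000 XOR 101001 = 001001
  pos 13: 100100 XOR 101001 = 001101
Remainder (last 5 bits) = 01101. This is the CRC / FCS.

01101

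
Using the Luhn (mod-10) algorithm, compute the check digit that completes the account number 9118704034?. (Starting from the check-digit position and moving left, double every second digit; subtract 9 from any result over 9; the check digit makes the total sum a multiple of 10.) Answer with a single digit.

Partial digits right→left: 4 3 0 4 0 7 8 1 1 9
Double every second digit counting from the check-digit position (so the 1st, 3rd, 5th, ... of the partial from the right).
  doubled (with −9 where >9): 8 0 0 7 2 → sum 17
  kept as-is: 3 4 7 1 9 → sum 24
Total = 17 + 24 = 41.
Check digit = (10 − (41 mod 10)) mod 10 = 9.

9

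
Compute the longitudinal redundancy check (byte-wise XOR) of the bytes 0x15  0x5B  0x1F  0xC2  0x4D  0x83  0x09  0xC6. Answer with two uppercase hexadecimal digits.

92

XOR the bytes together:
  start with 0x15
  0x15 ⊕ 0x5B = 0x4E
  0x4E ⊕ 0x1F = 0x51
  0x51 ⊕ 0xC2 = 0x93
  0x93 ⊕ 0x4D = 0xDE
  0xDE ⊕ 0x83 = 0x5D
  0x5D ⊕ 0x09 = 0x54
  0x54 ⊕ 0xC6 = 0x92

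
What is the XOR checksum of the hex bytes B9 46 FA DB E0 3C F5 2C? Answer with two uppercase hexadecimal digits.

DB

XOR the bytes together:
  start with 0xB9
  0xB9 ⊕ 0x46 = 0xFF
  0xFF ⊕ 0xFA = 0x05
  0x05 ⊕ 0xDB = 0xDE
  0xDE ⊕ 0xE0 = 0x3E
  0x3E ⊕ 0x3C = 0x02
  0x02 ⊕ 0xF5 = 0xF7
  0xF7 ⊕ 0x2C = 0xDB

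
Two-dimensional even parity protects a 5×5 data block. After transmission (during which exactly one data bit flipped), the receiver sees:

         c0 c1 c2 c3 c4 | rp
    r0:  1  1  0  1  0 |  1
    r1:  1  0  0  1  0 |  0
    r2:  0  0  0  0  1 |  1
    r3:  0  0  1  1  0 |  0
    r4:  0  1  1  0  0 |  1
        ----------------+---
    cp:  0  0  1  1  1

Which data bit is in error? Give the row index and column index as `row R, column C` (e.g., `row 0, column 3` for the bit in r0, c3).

row 4, column 2

Recompute each row's even parity and compare to rp:
  r0: data parity 1, sent rp 1 → ok
  r1: data parity 0, sent rp 0 → ok
  r2: data parity 1, sent rp 1 → ok
  r3: data parity 0, sent rp 0 → ok
  r4: data parity 0, sent rp 1 → mismatch
Recompute each column's even parity and compare to cp:
  c0: data parity 0, sent cp 0 → ok
  c1: data parity 0, sent cp 0 → ok
  c2: data parity 0, sent cp 1 → mismatch
  c3: data parity 1, sent cp 1 → ok
  c4: data parity 1, sent cp 1 → ok
Exactly one row (r4) and one column (c2) fail → the flipped bit is at their intersection.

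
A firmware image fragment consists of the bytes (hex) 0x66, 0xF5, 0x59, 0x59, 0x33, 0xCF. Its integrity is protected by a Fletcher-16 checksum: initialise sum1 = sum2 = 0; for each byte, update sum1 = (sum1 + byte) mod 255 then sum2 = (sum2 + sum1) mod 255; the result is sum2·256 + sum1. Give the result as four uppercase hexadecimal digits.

DB12

Running sums (mod 255):
  after byte 0 (0x66): sum1=102, sum2=102
  after byte 1 (0xF5): sum1=92, sum2=194
  after byte 2 (0x59): sum1=181, sum2=120
  after byte 3 (0x59): sum1=15, sum2=135
  after byte 4 (0x33): sum1=66, sum2=201
  after byte 5 (0xCF): sum1=18, sum2=219
Checksum = sum2·256 + sum1 = 219·256 + 18 = 56082 = 0xDB12.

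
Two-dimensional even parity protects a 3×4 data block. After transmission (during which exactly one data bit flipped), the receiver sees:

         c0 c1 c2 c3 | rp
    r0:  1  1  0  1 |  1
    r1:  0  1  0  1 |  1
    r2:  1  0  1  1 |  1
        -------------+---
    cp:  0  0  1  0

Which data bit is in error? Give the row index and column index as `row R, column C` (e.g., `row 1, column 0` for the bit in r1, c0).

row 1, column 3

Recompute each row's even parity and compare to rp:
  r0: data parity 1, sent rp 1 → ok
  r1: data parity 0, sent rp 1 → mismatch
  r2: data parity 1, sent rp 1 → ok
Recompute each column's even parity and compare to cp:
  c0: data parity 0, sent cp 0 → ok
  c1: data parity 0, sent cp 0 → ok
  c2: data parity 1, sent cp 1 → ok
  c3: data parity 1, sent cp 0 → mismatch
Exactly one row (r1) and one column (c3) fail → the flipped bit is at their intersection.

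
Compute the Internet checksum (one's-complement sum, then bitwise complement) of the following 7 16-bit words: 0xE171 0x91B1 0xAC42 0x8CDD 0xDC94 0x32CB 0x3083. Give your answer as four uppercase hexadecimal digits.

13D9

One's-complement addition (fold any carry out of bit 15 back into bit 0):
  0xE171 + 0x91B1 = 0x17322 → wrap carry → 0x7323
  0x7323 + 0xAC42 = 0x11F65 → wrap carry → 0x1F66
  0x1F66 + 0x8CDD = 0x0AC43
  0xAC43 + 0xDC94 = 0x188D7 → wrap carry → 0x88D8
  0x88D8 + 0x32CB = 0x0BBA3
  0xBBA3 + 0x3083 = 0x0EC26
One's-complement sum = 0xEC26.
Checksum = ~0xEC26 & 0xFFFF = 0x13D9.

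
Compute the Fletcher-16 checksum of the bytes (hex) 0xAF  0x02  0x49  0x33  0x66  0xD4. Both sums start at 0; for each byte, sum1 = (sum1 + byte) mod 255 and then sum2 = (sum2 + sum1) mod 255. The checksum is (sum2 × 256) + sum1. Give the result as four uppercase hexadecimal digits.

8869

Running sums (mod 255):
  after byte 0 (0xAF): sum1=175, sum2=175
  after byte 1 (0x02): sum1=177, sum2=97
  after byte 2 (0x49): sum1=250, sum2=92
  after byte 3 (0x33): sum1=46, sum2=138
  after byte 4 (0x66): sum1=148, sum2=31
  after byte 5 (0xD4): sum1=105, sum2=136
Checksum = sum2·256 + sum1 = 136·256 + 105 = 34921 = 0x8869.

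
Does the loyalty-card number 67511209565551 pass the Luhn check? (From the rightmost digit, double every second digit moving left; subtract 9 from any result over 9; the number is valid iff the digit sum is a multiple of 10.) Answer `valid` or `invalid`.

From the right, keep odd positions and double even positions (subtract 9 from any doubled value over 9):
  doubled (positions 2,4,...): 1 1 1 0 2 1 3 → sum 9
  kept (positions 1,3,...): 1 5 6 9 2 1 7 → sum 31
Total = 40.
40 mod 10 = 0, so the number is valid.

valid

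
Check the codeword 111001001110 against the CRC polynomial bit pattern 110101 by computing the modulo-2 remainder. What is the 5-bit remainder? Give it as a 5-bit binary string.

Modulo-2 division of 111001001110 by 110101:
  pos 0: 111001 XOR 110101 = 001100
  pos 2: 110000 XOR 110101 = 000101
  pos 5: 101111 XOR 110101 = 011010
  pos 6: 110100 XOR 110101 = 000001
Remainder = 00001 (nonzero — an error is detected).

00001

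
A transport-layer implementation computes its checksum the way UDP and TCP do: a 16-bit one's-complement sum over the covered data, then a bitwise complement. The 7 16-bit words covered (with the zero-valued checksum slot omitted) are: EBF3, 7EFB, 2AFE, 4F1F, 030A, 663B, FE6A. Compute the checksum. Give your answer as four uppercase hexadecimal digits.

B342

One's-complement addition (fold any carry out of bit 15 back into bit 0):
  0xEBF3 + 0x7EFB = 0x16AEE → wrap carry → 0x6AEF
  0x6AEF + 0x2AFE = 0x095ED
  0x95ED + 0x4F1F = 0x0E50C
  0xE50C + 0x030A = 0x0E816
  0xE816 + 0x663B = 0x14E51 → wrap carry → 0x4E52
  0x4E52 + 0xFE6A = 0x14CBC → wrap carry → 0x4CBD
One's-complement sum = 0x4CBD.
Checksum = ~0x4CBD & 0xFFFF = 0xB342.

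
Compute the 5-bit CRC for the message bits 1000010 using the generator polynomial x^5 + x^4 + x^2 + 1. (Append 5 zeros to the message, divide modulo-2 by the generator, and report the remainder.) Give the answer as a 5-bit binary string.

10001

Append 5 zeros: 100001000000. Divide by 110101 (XOR where the leading bit is 1):
  pos 0: 100001 XOR 110101 = 010100
  pos 1: 101000 XOR 110101 = 011101
  pos 2: 111010 XOR 110101 = 001111
  pos 4: 111100 XOR 110101 = 001001
  pos 6: 100100 XOR 110101 = 010001
Remainder (last 5 bits) = 10001. This is the CRC / FCS.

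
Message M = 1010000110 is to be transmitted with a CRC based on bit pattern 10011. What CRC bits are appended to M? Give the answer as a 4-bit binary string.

Append 4 zeros: 10100001100000. Divide by 10011 (XOR where the leading bit is 1):
  pos 0: 10100 XOR 10011 = 00111
  pos 2: 11100 XOR 10011 = 01111
  pos 3: 11111 XOR 10011 = 01100
  pos 4: 11001 XOR 10011 = 01010
  pos 5: 10100 XOR 10011 = 00111
  pos 7: 11100 XOR 10011 = 01111
  pos 8: 11110 XOR 10011 = 01101
  pos 9: 11010 XOR 10011 = 01001
Remainder (last 4 bits) = 1001. This is the CRC / FCS.

1001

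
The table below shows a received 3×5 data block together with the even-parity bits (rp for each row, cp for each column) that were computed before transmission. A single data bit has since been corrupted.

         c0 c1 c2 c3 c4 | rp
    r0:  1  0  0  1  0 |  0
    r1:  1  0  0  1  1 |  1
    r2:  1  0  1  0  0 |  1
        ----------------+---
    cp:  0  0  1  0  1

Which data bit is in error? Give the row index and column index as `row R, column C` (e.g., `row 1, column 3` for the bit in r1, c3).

row 2, column 0

Recompute each row's even parity and compare to rp:
  r0: data parity 0, sent rp 0 → ok
  r1: data parity 1, sent rp 1 → ok
  r2: data parity 0, sent rp 1 → mismatch
Recompute each column's even parity and compare to cp:
  c0: data parity 1, sent cp 0 → mismatch
  c1: data parity 0, sent cp 0 → ok
  c2: data parity 1, sent cp 1 → ok
  c3: data parity 0, sent cp 0 → ok
  c4: data parity 1, sent cp 1 → ok
Exactly one row (r2) and one column (c0) fail → the flipped bit is at their intersection.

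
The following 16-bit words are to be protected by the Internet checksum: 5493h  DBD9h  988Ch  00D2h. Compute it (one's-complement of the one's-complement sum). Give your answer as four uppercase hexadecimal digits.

One's-complement addition (fold any carry out of bit 15 back into bit 0):
  0x5493 + 0xDBD9 = 0x1306C → wrap carry → 0x306D
  0x306D + 0x988C = 0x0C8F9
  0xC8F9 + 0x00D2 = 0x0C9CB
One's-complement sum = 0xC9CB.
Checksum = ~0xC9CB & 0xFFFF = 0x3634.

3634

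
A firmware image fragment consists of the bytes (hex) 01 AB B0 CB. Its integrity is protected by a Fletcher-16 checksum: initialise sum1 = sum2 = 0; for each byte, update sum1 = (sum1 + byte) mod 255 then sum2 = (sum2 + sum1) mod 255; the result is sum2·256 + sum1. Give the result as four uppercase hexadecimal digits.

3429

Running sums (mod 255):
  after byte 0 (01): sum1=1, sum2=1
  after byte 1 (AB): sum1=172, sum2=173
  after byte 2 (B0): sum1=93, sum2=11
  after byte 3 (CB): sum1=41, sum2=52
Checksum = sum2·256 + sum1 = 52·256 + 41 = 13353 = 0x3429.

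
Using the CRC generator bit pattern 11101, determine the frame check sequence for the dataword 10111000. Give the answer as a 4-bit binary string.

1010

Append 4 zeros: 101110000000. Divide by 11101 (XOR where the leading bit is 1):
  pos 0: 10111 XOR 11101 = 01010
  pos 1: 10100 XOR 11101 = 01001
  pos 2: 10010 XOR 11101 = 01111
  pos 3: 11110 XOR 11101 = 00011
  pos 6: 11000 XOR 11101 = 00101
Remainder (last 4 bits) = 1010. This is the CRC / FCS.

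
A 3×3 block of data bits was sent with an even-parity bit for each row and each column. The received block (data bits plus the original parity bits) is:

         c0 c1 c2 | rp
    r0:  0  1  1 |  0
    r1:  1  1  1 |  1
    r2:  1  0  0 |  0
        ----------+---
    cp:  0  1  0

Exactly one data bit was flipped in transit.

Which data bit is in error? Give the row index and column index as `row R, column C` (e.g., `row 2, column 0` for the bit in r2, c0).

row 2, column 1

Recompute each row's even parity and compare to rp:
  r0: data parity 0, sent rp 0 → ok
  r1: data parity 1, sent rp 1 → ok
  r2: data parity 1, sent rp 0 → mismatch
Recompute each column's even parity and compare to cp:
  c0: data parity 0, sent cp 0 → ok
  c1: data parity 0, sent cp 1 → mismatch
  c2: data parity 0, sent cp 0 → ok
Exactly one row (r2) and one column (c1) fail → the flipped bit is at their intersection.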